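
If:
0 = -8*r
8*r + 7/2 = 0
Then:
No Solution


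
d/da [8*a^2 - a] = 16*a - 1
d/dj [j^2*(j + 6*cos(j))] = 3*j*(-2*j*sin(j) + j + 4*cos(j))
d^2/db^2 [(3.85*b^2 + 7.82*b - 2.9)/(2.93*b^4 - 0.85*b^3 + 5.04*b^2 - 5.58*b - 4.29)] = (198.31119*b^8 + 748.076466*b^7 - 917.67975*b^6 + 1698.792504*b^5 + 821.994708*b^4 + 2697.434514*b^3 - 804.6702*b^2 + 1567.278252*b - 538.678278)/(25.153757*b^12 - 21.891495*b^11 + 136.154463*b^10 - 219.638071*b^9 + 207.098541*b^8 - 507.169116*b^7 + 155.735037*b^6 + 26.483112*b^5 + 183.550995*b^4 + 503.219601*b^3 - 122.455476*b^2 - 308.084634*b - 78.953589)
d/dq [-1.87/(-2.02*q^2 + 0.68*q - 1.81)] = (1.2716 - 7.5548*q)/(2.02*q^2 - 0.68*q + 1.81)^2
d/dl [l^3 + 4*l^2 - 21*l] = 3*l^2 + 8*l - 21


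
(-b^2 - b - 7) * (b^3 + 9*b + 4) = -b^5 - b^4 - 16*b^3 - 13*b^2 - 67*b - 28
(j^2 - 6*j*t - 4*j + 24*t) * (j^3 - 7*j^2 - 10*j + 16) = j^5 - 6*j^4*t - 11*j^4 + 66*j^3*t + 18*j^3 - 108*j^2*t + 56*j^2 - 336*j*t - 64*j + 384*t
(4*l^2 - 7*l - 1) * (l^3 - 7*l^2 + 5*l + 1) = 4*l^5 - 35*l^4 + 68*l^3 - 24*l^2 - 12*l - 1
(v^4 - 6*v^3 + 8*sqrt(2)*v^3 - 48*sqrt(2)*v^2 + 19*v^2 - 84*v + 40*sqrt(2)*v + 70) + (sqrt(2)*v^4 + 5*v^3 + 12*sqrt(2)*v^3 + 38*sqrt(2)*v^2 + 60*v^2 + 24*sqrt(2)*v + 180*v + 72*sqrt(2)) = v^4 + sqrt(2)*v^4 - v^3 + 20*sqrt(2)*v^3 - 10*sqrt(2)*v^2 + 79*v^2 + 64*sqrt(2)*v + 96*v + 70 + 72*sqrt(2)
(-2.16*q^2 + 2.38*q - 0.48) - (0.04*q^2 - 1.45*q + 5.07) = -2.2*q^2 + 3.83*q - 5.55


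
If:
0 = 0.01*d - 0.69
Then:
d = 69.00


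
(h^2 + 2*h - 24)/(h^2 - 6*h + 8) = (h + 6)/(h - 2)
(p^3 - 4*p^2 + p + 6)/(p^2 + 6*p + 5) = (p^2 - 5*p + 6)/(p + 5)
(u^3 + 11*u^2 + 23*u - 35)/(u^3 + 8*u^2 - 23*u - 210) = (u^2 + 4*u - 5)/(u^2 + u - 30)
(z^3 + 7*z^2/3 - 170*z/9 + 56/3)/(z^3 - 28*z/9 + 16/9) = (3*z^2 + 11*z - 42)/(3*z^2 + 4*z - 4)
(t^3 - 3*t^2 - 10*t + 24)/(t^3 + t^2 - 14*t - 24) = (t - 2)/(t + 2)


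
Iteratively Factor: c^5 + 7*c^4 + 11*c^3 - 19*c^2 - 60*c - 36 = (c + 2)*(c^4 + 5*c^3 + c^2 - 21*c - 18) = (c + 1)*(c + 2)*(c^3 + 4*c^2 - 3*c - 18) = (c - 2)*(c + 1)*(c + 2)*(c^2 + 6*c + 9) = (c - 2)*(c + 1)*(c + 2)*(c + 3)*(c + 3)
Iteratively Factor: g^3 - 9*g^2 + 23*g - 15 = (g - 5)*(g^2 - 4*g + 3) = (g - 5)*(g - 3)*(g - 1)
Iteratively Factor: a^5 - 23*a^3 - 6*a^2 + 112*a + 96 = (a - 3)*(a^4 + 3*a^3 - 14*a^2 - 48*a - 32) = (a - 3)*(a + 4)*(a^3 - a^2 - 10*a - 8) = (a - 4)*(a - 3)*(a + 4)*(a^2 + 3*a + 2) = (a - 4)*(a - 3)*(a + 1)*(a + 4)*(a + 2)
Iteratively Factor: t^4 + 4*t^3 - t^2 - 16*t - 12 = (t + 2)*(t^3 + 2*t^2 - 5*t - 6) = (t - 2)*(t + 2)*(t^2 + 4*t + 3) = (t - 2)*(t + 1)*(t + 2)*(t + 3)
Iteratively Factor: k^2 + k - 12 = (k - 3)*(k + 4)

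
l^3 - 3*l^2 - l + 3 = (l - 3)*(l - 1)*(l + 1)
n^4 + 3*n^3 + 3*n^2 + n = n*(n + 1)^3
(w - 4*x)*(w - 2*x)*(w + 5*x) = w^3 - w^2*x - 22*w*x^2 + 40*x^3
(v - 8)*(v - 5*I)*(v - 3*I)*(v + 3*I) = v^4 - 8*v^3 - 5*I*v^3 + 9*v^2 + 40*I*v^2 - 72*v - 45*I*v + 360*I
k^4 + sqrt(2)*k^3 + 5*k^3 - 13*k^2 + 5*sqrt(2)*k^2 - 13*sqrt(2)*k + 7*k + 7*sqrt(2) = (k - 1)^2*(k + 7)*(k + sqrt(2))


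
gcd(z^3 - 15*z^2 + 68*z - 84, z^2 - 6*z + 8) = z - 2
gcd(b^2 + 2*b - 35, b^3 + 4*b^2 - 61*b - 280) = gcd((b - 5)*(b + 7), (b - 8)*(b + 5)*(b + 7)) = b + 7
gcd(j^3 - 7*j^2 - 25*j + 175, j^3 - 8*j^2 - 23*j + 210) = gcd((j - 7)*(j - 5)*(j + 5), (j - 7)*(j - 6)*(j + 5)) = j^2 - 2*j - 35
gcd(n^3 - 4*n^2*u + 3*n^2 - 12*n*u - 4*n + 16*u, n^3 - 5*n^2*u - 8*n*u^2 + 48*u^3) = -n + 4*u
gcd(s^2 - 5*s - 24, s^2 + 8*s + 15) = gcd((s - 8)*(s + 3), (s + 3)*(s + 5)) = s + 3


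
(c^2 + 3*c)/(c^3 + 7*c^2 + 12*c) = 1/(c + 4)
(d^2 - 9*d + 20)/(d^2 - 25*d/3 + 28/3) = 3*(d^2 - 9*d + 20)/(3*d^2 - 25*d + 28)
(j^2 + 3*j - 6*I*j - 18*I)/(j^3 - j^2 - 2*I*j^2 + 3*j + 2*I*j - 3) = (j^2 + j*(3 - 6*I) - 18*I)/(j^3 + j^2*(-1 - 2*I) + j*(3 + 2*I) - 3)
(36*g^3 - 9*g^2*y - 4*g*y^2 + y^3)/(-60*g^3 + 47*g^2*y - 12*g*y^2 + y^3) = (3*g + y)/(-5*g + y)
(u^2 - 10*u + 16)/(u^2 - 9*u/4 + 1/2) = 4*(u - 8)/(4*u - 1)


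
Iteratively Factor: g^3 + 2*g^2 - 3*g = (g + 3)*(g^2 - g) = g*(g + 3)*(g - 1)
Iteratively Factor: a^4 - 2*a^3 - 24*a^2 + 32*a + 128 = (a + 2)*(a^3 - 4*a^2 - 16*a + 64) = (a - 4)*(a + 2)*(a^2 - 16) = (a - 4)^2*(a + 2)*(a + 4)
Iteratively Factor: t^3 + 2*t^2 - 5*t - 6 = (t + 1)*(t^2 + t - 6) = (t + 1)*(t + 3)*(t - 2)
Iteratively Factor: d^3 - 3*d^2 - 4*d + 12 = (d + 2)*(d^2 - 5*d + 6) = (d - 3)*(d + 2)*(d - 2)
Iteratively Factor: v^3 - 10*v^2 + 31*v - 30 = (v - 5)*(v^2 - 5*v + 6) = (v - 5)*(v - 2)*(v - 3)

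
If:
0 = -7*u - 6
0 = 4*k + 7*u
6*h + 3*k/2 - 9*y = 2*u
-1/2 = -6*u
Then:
No Solution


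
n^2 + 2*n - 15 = (n - 3)*(n + 5)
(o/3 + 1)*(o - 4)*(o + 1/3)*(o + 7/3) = o^4/3 + 5*o^3/9 - 125*o^2/27 - 295*o/27 - 28/9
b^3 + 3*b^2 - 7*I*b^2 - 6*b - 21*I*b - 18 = (b + 3)*(b - 6*I)*(b - I)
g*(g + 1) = g^2 + g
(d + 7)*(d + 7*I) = d^2 + 7*d + 7*I*d + 49*I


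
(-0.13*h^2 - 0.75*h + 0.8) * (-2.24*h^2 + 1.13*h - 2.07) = 0.2912*h^4 + 1.5331*h^3 - 2.3704*h^2 + 2.4565*h - 1.656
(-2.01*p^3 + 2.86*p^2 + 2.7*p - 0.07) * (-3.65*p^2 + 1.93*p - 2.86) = 7.3365*p^5 - 14.3183*p^4 + 1.4134*p^3 - 2.7131*p^2 - 7.8571*p + 0.2002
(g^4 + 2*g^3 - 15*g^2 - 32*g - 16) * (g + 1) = g^5 + 3*g^4 - 13*g^3 - 47*g^2 - 48*g - 16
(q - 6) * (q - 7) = q^2 - 13*q + 42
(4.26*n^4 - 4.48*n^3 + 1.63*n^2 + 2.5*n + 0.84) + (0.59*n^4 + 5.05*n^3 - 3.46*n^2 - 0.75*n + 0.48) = 4.85*n^4 + 0.569999999999999*n^3 - 1.83*n^2 + 1.75*n + 1.32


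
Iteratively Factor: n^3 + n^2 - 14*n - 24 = (n + 3)*(n^2 - 2*n - 8) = (n - 4)*(n + 3)*(n + 2)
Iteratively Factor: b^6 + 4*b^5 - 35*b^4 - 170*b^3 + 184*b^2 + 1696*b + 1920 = (b - 5)*(b^5 + 9*b^4 + 10*b^3 - 120*b^2 - 416*b - 384) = (b - 5)*(b - 4)*(b^4 + 13*b^3 + 62*b^2 + 128*b + 96) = (b - 5)*(b - 4)*(b + 3)*(b^3 + 10*b^2 + 32*b + 32) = (b - 5)*(b - 4)*(b + 3)*(b + 4)*(b^2 + 6*b + 8) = (b - 5)*(b - 4)*(b + 3)*(b + 4)^2*(b + 2)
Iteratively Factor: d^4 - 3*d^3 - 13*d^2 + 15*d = (d - 1)*(d^3 - 2*d^2 - 15*d) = d*(d - 1)*(d^2 - 2*d - 15) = d*(d - 5)*(d - 1)*(d + 3)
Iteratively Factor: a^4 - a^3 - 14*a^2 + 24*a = (a - 2)*(a^3 + a^2 - 12*a) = (a - 2)*(a + 4)*(a^2 - 3*a) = (a - 3)*(a - 2)*(a + 4)*(a)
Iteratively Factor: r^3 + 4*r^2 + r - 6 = (r - 1)*(r^2 + 5*r + 6) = (r - 1)*(r + 2)*(r + 3)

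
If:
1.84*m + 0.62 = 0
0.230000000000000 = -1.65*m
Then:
No Solution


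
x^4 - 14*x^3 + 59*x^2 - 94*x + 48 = (x - 8)*(x - 3)*(x - 2)*(x - 1)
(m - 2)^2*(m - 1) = m^3 - 5*m^2 + 8*m - 4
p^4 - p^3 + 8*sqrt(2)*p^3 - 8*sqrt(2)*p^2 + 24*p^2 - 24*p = p*(p - 1)*(p + 2*sqrt(2))*(p + 6*sqrt(2))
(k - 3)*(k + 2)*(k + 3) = k^3 + 2*k^2 - 9*k - 18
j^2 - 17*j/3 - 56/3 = (j - 8)*(j + 7/3)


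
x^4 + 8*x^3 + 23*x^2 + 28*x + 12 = (x + 1)*(x + 2)^2*(x + 3)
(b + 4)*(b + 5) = b^2 + 9*b + 20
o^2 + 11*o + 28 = (o + 4)*(o + 7)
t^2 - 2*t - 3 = (t - 3)*(t + 1)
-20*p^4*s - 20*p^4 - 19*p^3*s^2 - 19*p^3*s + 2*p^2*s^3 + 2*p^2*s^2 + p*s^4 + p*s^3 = (-4*p + s)*(p + s)*(5*p + s)*(p*s + p)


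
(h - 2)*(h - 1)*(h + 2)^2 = h^4 + h^3 - 6*h^2 - 4*h + 8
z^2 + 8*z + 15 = (z + 3)*(z + 5)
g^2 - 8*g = g*(g - 8)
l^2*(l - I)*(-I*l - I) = -I*l^4 - l^3 - I*l^3 - l^2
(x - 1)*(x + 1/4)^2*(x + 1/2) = x^4 - 11*x^2/16 - 9*x/32 - 1/32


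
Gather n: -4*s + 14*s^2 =14*s^2 - 4*s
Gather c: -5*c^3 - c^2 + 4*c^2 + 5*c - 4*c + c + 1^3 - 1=-5*c^3 + 3*c^2 + 2*c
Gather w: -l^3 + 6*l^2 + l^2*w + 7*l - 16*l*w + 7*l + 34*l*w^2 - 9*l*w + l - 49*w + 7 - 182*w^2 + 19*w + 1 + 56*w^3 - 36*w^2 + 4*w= -l^3 + 6*l^2 + 15*l + 56*w^3 + w^2*(34*l - 218) + w*(l^2 - 25*l - 26) + 8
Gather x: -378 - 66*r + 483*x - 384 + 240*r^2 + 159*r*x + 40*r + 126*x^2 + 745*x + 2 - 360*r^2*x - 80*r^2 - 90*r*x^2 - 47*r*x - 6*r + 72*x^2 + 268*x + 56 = 160*r^2 - 32*r + x^2*(198 - 90*r) + x*(-360*r^2 + 112*r + 1496) - 704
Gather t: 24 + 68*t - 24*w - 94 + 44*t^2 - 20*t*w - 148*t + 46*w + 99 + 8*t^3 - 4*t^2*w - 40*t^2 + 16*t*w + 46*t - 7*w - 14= 8*t^3 + t^2*(4 - 4*w) + t*(-4*w - 34) + 15*w + 15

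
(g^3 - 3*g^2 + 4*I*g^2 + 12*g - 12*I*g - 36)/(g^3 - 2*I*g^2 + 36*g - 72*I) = (g - 3)/(g - 6*I)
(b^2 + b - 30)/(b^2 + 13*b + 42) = (b - 5)/(b + 7)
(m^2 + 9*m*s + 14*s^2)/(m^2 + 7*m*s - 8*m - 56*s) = (m + 2*s)/(m - 8)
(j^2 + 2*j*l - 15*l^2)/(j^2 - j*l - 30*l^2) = (j - 3*l)/(j - 6*l)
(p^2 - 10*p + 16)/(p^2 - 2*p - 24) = (-p^2 + 10*p - 16)/(-p^2 + 2*p + 24)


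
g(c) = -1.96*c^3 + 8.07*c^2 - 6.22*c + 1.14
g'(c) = -5.88*c^2 + 16.14*c - 6.22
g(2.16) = 5.60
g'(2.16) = 1.21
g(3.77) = -12.63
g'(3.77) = -28.94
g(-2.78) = 122.91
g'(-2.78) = -96.53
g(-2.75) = 120.04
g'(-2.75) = -95.07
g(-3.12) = 158.63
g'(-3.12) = -113.82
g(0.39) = -0.17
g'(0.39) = -0.82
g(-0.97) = 16.56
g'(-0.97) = -27.41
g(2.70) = 4.60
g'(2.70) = -5.51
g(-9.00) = 2139.63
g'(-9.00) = -627.76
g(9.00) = -830.01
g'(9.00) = -337.24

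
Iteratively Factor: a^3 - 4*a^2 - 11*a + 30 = (a + 3)*(a^2 - 7*a + 10) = (a - 5)*(a + 3)*(a - 2)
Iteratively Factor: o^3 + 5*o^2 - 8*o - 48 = (o + 4)*(o^2 + o - 12) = (o + 4)^2*(o - 3)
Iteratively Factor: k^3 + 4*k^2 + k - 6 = (k + 2)*(k^2 + 2*k - 3) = (k - 1)*(k + 2)*(k + 3)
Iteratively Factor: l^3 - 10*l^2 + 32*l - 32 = (l - 2)*(l^2 - 8*l + 16) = (l - 4)*(l - 2)*(l - 4)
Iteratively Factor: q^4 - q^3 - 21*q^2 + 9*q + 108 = (q - 3)*(q^3 + 2*q^2 - 15*q - 36) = (q - 4)*(q - 3)*(q^2 + 6*q + 9) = (q - 4)*(q - 3)*(q + 3)*(q + 3)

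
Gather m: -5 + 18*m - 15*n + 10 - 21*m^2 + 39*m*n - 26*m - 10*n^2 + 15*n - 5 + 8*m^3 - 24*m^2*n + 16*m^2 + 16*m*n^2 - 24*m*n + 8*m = 8*m^3 + m^2*(-24*n - 5) + m*(16*n^2 + 15*n) - 10*n^2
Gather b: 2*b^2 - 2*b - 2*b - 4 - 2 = 2*b^2 - 4*b - 6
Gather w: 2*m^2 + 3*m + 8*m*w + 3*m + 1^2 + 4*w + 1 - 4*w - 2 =2*m^2 + 8*m*w + 6*m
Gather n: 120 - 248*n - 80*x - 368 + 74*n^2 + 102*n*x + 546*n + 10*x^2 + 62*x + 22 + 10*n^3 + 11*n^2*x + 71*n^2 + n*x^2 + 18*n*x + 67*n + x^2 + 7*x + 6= 10*n^3 + n^2*(11*x + 145) + n*(x^2 + 120*x + 365) + 11*x^2 - 11*x - 220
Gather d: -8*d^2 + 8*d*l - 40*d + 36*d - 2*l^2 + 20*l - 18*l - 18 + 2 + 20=-8*d^2 + d*(8*l - 4) - 2*l^2 + 2*l + 4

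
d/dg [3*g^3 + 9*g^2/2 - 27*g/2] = 9*g^2 + 9*g - 27/2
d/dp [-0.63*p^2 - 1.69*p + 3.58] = -1.26*p - 1.69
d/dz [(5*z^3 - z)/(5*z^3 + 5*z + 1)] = (60*z^3 + 15*z^2 - 1)/(25*z^6 + 50*z^4 + 10*z^3 + 25*z^2 + 10*z + 1)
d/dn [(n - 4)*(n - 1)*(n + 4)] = 3*n^2 - 2*n - 16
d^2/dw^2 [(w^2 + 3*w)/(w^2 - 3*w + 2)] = 4*(3*w^3 - 3*w^2 - 9*w + 11)/(w^6 - 9*w^5 + 33*w^4 - 63*w^3 + 66*w^2 - 36*w + 8)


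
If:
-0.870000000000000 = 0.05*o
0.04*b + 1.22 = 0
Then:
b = -30.50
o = -17.40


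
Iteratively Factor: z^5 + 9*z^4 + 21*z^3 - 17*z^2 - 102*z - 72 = (z + 3)*(z^4 + 6*z^3 + 3*z^2 - 26*z - 24) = (z + 1)*(z + 3)*(z^3 + 5*z^2 - 2*z - 24) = (z - 2)*(z + 1)*(z + 3)*(z^2 + 7*z + 12) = (z - 2)*(z + 1)*(z + 3)^2*(z + 4)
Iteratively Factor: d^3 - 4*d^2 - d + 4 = (d - 4)*(d^2 - 1) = (d - 4)*(d - 1)*(d + 1)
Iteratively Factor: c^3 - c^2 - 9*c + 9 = (c - 1)*(c^2 - 9) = (c - 1)*(c + 3)*(c - 3)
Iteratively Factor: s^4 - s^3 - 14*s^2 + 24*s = (s - 2)*(s^3 + s^2 - 12*s) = (s - 2)*(s + 4)*(s^2 - 3*s) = (s - 3)*(s - 2)*(s + 4)*(s)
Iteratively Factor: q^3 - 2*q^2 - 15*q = (q - 5)*(q^2 + 3*q) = q*(q - 5)*(q + 3)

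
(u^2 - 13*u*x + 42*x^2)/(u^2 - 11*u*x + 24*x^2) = (u^2 - 13*u*x + 42*x^2)/(u^2 - 11*u*x + 24*x^2)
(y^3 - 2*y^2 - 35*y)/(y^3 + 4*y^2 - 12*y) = (y^2 - 2*y - 35)/(y^2 + 4*y - 12)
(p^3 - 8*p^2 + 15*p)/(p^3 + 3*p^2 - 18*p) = (p - 5)/(p + 6)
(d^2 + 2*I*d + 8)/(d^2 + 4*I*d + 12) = (d + 4*I)/(d + 6*I)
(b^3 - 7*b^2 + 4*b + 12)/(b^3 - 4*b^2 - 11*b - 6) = (b - 2)/(b + 1)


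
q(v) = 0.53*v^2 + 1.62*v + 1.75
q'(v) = 1.06*v + 1.62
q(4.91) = 22.48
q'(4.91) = 6.82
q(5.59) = 27.37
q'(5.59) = 7.55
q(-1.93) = 0.60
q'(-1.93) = -0.43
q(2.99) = 11.33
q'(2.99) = 4.79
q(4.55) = 20.09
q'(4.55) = 6.44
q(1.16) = 4.34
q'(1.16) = 2.85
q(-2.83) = 1.41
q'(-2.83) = -1.38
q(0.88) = 3.59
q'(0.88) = 2.55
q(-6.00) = 11.11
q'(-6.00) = -4.74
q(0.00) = 1.75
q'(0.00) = 1.62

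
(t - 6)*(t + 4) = t^2 - 2*t - 24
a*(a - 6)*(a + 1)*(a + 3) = a^4 - 2*a^3 - 21*a^2 - 18*a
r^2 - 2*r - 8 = (r - 4)*(r + 2)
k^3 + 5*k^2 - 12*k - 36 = (k - 3)*(k + 2)*(k + 6)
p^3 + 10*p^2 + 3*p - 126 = (p - 3)*(p + 6)*(p + 7)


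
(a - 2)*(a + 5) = a^2 + 3*a - 10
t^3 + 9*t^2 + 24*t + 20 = (t + 2)^2*(t + 5)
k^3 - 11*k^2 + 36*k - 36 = (k - 6)*(k - 3)*(k - 2)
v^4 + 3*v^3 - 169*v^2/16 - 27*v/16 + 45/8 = (v - 2)*(v - 3/4)*(v + 3/4)*(v + 5)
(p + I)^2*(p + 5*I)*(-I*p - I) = -I*p^4 + 7*p^3 - I*p^3 + 7*p^2 + 11*I*p^2 - 5*p + 11*I*p - 5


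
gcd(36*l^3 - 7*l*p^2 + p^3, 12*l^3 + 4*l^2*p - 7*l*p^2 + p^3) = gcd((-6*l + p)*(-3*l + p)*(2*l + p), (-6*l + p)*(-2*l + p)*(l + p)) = -6*l + p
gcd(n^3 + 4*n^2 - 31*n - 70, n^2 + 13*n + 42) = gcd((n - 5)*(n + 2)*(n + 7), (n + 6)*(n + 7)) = n + 7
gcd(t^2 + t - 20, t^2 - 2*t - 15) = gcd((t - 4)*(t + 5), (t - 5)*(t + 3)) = 1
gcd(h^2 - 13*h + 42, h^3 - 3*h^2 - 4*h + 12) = 1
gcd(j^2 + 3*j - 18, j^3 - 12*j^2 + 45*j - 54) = j - 3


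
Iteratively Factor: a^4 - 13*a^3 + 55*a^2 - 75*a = (a - 3)*(a^3 - 10*a^2 + 25*a) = (a - 5)*(a - 3)*(a^2 - 5*a) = a*(a - 5)*(a - 3)*(a - 5)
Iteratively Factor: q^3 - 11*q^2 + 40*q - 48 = (q - 4)*(q^2 - 7*q + 12) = (q - 4)^2*(q - 3)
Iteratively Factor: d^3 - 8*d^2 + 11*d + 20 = (d - 4)*(d^2 - 4*d - 5) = (d - 5)*(d - 4)*(d + 1)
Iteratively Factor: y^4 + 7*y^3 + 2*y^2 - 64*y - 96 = (y - 3)*(y^3 + 10*y^2 + 32*y + 32) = (y - 3)*(y + 2)*(y^2 + 8*y + 16) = (y - 3)*(y + 2)*(y + 4)*(y + 4)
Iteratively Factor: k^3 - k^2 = (k)*(k^2 - k) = k^2*(k - 1)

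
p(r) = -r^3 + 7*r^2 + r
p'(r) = -3*r^2 + 14*r + 1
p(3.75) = 49.45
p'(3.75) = 11.31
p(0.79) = 4.67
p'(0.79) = 10.19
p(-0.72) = 3.28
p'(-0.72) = -10.64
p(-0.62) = 2.31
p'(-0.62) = -8.83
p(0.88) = 5.62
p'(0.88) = 11.00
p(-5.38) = 352.95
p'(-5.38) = -161.15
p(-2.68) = 66.85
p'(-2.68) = -58.07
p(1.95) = 21.15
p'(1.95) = 16.89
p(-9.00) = 1287.00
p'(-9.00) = -368.00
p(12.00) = -708.00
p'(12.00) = -263.00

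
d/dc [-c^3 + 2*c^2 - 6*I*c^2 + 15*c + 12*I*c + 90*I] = -3*c^2 + c*(4 - 12*I) + 15 + 12*I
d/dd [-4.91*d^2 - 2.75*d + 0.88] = -9.82*d - 2.75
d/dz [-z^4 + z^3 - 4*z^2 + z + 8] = -4*z^3 + 3*z^2 - 8*z + 1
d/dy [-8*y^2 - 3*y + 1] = -16*y - 3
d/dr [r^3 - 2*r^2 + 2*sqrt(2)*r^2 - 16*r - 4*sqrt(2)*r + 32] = 3*r^2 - 4*r + 4*sqrt(2)*r - 16 - 4*sqrt(2)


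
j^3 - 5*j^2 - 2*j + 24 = (j - 4)*(j - 3)*(j + 2)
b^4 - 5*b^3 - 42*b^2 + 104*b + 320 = (b - 8)*(b - 4)*(b + 2)*(b + 5)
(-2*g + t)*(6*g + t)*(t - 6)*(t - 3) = -12*g^2*t^2 + 108*g^2*t - 216*g^2 + 4*g*t^3 - 36*g*t^2 + 72*g*t + t^4 - 9*t^3 + 18*t^2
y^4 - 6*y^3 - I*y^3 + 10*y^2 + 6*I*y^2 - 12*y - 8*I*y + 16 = (y - 4)*(y - 2)*(y - 2*I)*(y + I)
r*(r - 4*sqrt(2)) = r^2 - 4*sqrt(2)*r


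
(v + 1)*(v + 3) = v^2 + 4*v + 3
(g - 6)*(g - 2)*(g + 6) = g^3 - 2*g^2 - 36*g + 72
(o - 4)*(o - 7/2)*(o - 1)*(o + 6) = o^4 - 5*o^3/2 - 59*o^2/2 + 115*o - 84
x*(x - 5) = x^2 - 5*x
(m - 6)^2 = m^2 - 12*m + 36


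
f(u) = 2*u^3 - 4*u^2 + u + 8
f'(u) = 6*u^2 - 8*u + 1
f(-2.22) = -35.82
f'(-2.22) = 48.33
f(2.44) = 15.68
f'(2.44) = 17.20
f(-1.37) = -6.02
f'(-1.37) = 23.22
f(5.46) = 219.76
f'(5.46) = 136.19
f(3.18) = 35.05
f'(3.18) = 36.23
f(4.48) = 112.03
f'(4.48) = 85.58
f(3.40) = 43.77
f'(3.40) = 43.16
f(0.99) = 7.01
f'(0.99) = -1.04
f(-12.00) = -4036.00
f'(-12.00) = 961.00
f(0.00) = 8.00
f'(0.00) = 1.00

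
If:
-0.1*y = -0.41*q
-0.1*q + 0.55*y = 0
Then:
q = 0.00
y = 0.00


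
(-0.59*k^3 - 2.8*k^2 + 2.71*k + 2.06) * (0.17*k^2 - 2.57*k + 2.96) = -0.1003*k^5 + 1.0403*k^4 + 5.9103*k^3 - 14.9025*k^2 + 2.7274*k + 6.0976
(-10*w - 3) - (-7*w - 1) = -3*w - 2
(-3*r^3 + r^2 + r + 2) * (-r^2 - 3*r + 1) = 3*r^5 + 8*r^4 - 7*r^3 - 4*r^2 - 5*r + 2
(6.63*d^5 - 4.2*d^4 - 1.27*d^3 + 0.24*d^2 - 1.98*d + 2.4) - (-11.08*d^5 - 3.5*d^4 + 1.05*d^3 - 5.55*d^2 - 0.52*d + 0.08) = 17.71*d^5 - 0.7*d^4 - 2.32*d^3 + 5.79*d^2 - 1.46*d + 2.32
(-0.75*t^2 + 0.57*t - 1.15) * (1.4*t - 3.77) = -1.05*t^3 + 3.6255*t^2 - 3.7589*t + 4.3355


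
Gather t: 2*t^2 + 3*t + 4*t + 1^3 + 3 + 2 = 2*t^2 + 7*t + 6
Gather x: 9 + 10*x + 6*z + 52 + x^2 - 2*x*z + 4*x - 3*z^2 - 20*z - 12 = x^2 + x*(14 - 2*z) - 3*z^2 - 14*z + 49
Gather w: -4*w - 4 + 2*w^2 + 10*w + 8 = 2*w^2 + 6*w + 4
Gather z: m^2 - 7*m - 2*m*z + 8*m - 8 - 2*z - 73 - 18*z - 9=m^2 + m + z*(-2*m - 20) - 90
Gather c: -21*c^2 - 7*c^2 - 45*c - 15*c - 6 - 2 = -28*c^2 - 60*c - 8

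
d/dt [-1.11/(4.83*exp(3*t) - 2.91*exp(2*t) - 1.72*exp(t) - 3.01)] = (16.0839*exp(2*t) - 6.4602*exp(t) - 1.9092)*exp(t)/(-4.83*exp(3*t) + 2.91*exp(2*t) + 1.72*exp(t) + 3.01)^2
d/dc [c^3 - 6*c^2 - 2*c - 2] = 3*c^2 - 12*c - 2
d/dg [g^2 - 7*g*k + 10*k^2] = 2*g - 7*k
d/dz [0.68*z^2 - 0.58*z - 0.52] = 1.36*z - 0.58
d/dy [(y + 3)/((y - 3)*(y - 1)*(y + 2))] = (-2*y^3 - 7*y^2 + 12*y + 21)/(y^6 - 4*y^5 - 6*y^4 + 32*y^3 + y^2 - 60*y + 36)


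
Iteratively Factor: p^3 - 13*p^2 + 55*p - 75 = (p - 3)*(p^2 - 10*p + 25) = (p - 5)*(p - 3)*(p - 5)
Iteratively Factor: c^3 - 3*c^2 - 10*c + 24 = (c + 3)*(c^2 - 6*c + 8) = (c - 2)*(c + 3)*(c - 4)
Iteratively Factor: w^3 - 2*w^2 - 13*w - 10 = (w + 2)*(w^2 - 4*w - 5) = (w + 1)*(w + 2)*(w - 5)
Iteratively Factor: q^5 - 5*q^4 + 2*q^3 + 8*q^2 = (q)*(q^4 - 5*q^3 + 2*q^2 + 8*q) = q*(q - 2)*(q^3 - 3*q^2 - 4*q) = q^2*(q - 2)*(q^2 - 3*q - 4) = q^2*(q - 2)*(q + 1)*(q - 4)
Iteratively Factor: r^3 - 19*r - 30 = (r - 5)*(r^2 + 5*r + 6) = (r - 5)*(r + 2)*(r + 3)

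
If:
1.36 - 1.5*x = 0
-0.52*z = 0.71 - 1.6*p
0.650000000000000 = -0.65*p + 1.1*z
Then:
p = 0.79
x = 0.91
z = 1.06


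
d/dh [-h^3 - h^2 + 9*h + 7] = -3*h^2 - 2*h + 9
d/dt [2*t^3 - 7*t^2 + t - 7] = 6*t^2 - 14*t + 1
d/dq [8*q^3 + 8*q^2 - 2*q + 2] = 24*q^2 + 16*q - 2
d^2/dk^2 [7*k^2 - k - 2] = 14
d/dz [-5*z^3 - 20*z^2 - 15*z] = -15*z^2 - 40*z - 15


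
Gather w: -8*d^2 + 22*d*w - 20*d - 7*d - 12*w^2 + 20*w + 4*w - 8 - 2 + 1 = -8*d^2 - 27*d - 12*w^2 + w*(22*d + 24) - 9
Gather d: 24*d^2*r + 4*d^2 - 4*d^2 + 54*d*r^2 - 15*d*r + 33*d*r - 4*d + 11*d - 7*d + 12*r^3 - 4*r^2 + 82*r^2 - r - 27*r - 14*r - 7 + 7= 24*d^2*r + d*(54*r^2 + 18*r) + 12*r^3 + 78*r^2 - 42*r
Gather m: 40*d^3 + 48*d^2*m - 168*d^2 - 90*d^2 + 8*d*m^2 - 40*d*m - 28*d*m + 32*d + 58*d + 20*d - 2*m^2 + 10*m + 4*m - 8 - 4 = 40*d^3 - 258*d^2 + 110*d + m^2*(8*d - 2) + m*(48*d^2 - 68*d + 14) - 12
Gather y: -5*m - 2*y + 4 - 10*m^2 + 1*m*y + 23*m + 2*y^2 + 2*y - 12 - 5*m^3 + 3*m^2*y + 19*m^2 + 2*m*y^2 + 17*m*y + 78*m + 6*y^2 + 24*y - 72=-5*m^3 + 9*m^2 + 96*m + y^2*(2*m + 8) + y*(3*m^2 + 18*m + 24) - 80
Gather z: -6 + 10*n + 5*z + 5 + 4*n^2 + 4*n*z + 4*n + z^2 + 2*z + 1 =4*n^2 + 14*n + z^2 + z*(4*n + 7)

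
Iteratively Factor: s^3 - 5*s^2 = (s)*(s^2 - 5*s) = s^2*(s - 5)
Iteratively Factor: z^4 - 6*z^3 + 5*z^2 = (z)*(z^3 - 6*z^2 + 5*z) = z^2*(z^2 - 6*z + 5) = z^2*(z - 1)*(z - 5)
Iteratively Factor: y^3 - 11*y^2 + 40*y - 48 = (y - 3)*(y^2 - 8*y + 16) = (y - 4)*(y - 3)*(y - 4)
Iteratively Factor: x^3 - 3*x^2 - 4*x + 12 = (x - 2)*(x^2 - x - 6) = (x - 2)*(x + 2)*(x - 3)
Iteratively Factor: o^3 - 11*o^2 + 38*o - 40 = (o - 2)*(o^2 - 9*o + 20) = (o - 5)*(o - 2)*(o - 4)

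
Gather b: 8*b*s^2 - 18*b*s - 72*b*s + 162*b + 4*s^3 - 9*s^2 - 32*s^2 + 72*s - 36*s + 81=b*(8*s^2 - 90*s + 162) + 4*s^3 - 41*s^2 + 36*s + 81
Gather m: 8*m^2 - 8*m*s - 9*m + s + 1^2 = 8*m^2 + m*(-8*s - 9) + s + 1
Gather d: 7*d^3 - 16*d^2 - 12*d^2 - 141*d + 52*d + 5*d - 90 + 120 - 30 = 7*d^3 - 28*d^2 - 84*d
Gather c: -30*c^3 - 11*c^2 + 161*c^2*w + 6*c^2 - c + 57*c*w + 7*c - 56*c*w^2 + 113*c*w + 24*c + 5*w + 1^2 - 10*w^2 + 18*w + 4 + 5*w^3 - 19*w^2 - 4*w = -30*c^3 + c^2*(161*w - 5) + c*(-56*w^2 + 170*w + 30) + 5*w^3 - 29*w^2 + 19*w + 5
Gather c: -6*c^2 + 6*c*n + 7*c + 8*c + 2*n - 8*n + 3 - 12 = -6*c^2 + c*(6*n + 15) - 6*n - 9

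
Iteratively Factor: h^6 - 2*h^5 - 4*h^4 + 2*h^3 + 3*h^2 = (h + 1)*(h^5 - 3*h^4 - h^3 + 3*h^2) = (h - 1)*(h + 1)*(h^4 - 2*h^3 - 3*h^2) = (h - 3)*(h - 1)*(h + 1)*(h^3 + h^2) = h*(h - 3)*(h - 1)*(h + 1)*(h^2 + h) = h^2*(h - 3)*(h - 1)*(h + 1)*(h + 1)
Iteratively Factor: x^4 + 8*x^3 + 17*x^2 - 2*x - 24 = (x - 1)*(x^3 + 9*x^2 + 26*x + 24) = (x - 1)*(x + 2)*(x^2 + 7*x + 12) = (x - 1)*(x + 2)*(x + 4)*(x + 3)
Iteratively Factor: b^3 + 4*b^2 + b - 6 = (b - 1)*(b^2 + 5*b + 6) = (b - 1)*(b + 3)*(b + 2)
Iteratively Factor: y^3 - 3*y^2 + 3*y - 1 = (y - 1)*(y^2 - 2*y + 1) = (y - 1)^2*(y - 1)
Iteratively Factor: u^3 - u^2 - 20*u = (u)*(u^2 - u - 20) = u*(u - 5)*(u + 4)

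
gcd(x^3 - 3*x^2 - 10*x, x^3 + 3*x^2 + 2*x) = x^2 + 2*x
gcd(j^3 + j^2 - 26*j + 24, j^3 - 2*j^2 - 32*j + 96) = j^2 + 2*j - 24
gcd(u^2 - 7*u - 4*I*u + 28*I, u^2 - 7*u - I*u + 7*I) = u - 7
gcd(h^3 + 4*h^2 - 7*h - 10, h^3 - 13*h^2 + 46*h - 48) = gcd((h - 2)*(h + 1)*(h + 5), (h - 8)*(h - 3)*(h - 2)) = h - 2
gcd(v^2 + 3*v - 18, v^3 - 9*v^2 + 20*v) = 1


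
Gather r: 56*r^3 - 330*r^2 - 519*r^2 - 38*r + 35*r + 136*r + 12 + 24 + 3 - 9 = 56*r^3 - 849*r^2 + 133*r + 30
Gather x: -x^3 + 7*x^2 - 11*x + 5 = -x^3 + 7*x^2 - 11*x + 5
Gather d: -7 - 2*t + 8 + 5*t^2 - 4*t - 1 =5*t^2 - 6*t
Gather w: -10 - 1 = -11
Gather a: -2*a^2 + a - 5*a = -2*a^2 - 4*a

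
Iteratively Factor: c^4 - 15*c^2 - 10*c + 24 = (c - 1)*(c^3 + c^2 - 14*c - 24) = (c - 1)*(c + 2)*(c^2 - c - 12) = (c - 4)*(c - 1)*(c + 2)*(c + 3)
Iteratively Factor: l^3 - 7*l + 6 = (l + 3)*(l^2 - 3*l + 2) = (l - 1)*(l + 3)*(l - 2)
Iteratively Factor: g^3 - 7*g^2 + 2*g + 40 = (g - 5)*(g^2 - 2*g - 8) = (g - 5)*(g + 2)*(g - 4)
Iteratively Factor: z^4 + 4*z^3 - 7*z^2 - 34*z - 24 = (z + 1)*(z^3 + 3*z^2 - 10*z - 24) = (z + 1)*(z + 2)*(z^2 + z - 12) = (z - 3)*(z + 1)*(z + 2)*(z + 4)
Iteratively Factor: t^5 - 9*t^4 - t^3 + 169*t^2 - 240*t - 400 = (t - 4)*(t^4 - 5*t^3 - 21*t^2 + 85*t + 100) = (t - 4)*(t + 4)*(t^3 - 9*t^2 + 15*t + 25) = (t - 4)*(t + 1)*(t + 4)*(t^2 - 10*t + 25) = (t - 5)*(t - 4)*(t + 1)*(t + 4)*(t - 5)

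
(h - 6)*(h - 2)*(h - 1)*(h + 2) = h^4 - 7*h^3 + 2*h^2 + 28*h - 24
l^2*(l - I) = l^3 - I*l^2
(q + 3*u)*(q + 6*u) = q^2 + 9*q*u + 18*u^2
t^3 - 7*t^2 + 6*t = t*(t - 6)*(t - 1)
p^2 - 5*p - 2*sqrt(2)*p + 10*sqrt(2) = (p - 5)*(p - 2*sqrt(2))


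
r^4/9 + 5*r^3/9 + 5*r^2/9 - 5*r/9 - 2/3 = (r/3 + 1/3)*(r/3 + 1)*(r - 1)*(r + 2)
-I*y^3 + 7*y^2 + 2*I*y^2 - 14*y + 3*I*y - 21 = (y - 3)*(y + 7*I)*(-I*y - I)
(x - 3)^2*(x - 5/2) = x^3 - 17*x^2/2 + 24*x - 45/2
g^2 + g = g*(g + 1)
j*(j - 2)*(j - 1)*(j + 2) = j^4 - j^3 - 4*j^2 + 4*j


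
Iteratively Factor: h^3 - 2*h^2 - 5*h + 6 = (h - 1)*(h^2 - h - 6) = (h - 1)*(h + 2)*(h - 3)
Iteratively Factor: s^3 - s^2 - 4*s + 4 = (s + 2)*(s^2 - 3*s + 2) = (s - 2)*(s + 2)*(s - 1)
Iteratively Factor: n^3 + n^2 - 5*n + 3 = (n - 1)*(n^2 + 2*n - 3) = (n - 1)*(n + 3)*(n - 1)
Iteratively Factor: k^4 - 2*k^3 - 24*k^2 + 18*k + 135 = (k - 3)*(k^3 + k^2 - 21*k - 45) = (k - 3)*(k + 3)*(k^2 - 2*k - 15) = (k - 5)*(k - 3)*(k + 3)*(k + 3)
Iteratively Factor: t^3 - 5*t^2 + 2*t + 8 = (t - 4)*(t^2 - t - 2) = (t - 4)*(t + 1)*(t - 2)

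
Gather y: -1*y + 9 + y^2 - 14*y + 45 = y^2 - 15*y + 54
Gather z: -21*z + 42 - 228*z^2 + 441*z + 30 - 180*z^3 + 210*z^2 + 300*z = -180*z^3 - 18*z^2 + 720*z + 72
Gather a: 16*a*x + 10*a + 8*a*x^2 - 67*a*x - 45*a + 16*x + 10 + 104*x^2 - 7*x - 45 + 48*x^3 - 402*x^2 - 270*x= a*(8*x^2 - 51*x - 35) + 48*x^3 - 298*x^2 - 261*x - 35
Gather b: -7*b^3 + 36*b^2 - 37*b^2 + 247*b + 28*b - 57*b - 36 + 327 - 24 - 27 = -7*b^3 - b^2 + 218*b + 240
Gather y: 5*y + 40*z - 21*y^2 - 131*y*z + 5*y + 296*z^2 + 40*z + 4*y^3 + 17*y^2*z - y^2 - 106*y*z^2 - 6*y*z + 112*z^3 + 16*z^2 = 4*y^3 + y^2*(17*z - 22) + y*(-106*z^2 - 137*z + 10) + 112*z^3 + 312*z^2 + 80*z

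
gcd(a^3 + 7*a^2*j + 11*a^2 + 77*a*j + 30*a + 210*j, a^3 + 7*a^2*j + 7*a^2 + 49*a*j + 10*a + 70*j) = a^2 + 7*a*j + 5*a + 35*j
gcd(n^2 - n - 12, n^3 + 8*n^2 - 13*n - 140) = n - 4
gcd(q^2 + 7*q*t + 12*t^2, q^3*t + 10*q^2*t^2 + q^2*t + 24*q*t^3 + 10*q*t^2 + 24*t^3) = q + 4*t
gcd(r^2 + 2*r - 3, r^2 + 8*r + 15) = r + 3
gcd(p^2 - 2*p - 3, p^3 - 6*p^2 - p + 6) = p + 1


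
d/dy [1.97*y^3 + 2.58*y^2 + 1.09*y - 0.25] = 5.91*y^2 + 5.16*y + 1.09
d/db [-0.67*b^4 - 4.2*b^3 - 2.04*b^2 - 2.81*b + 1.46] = -2.68*b^3 - 12.6*b^2 - 4.08*b - 2.81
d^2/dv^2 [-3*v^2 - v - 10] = -6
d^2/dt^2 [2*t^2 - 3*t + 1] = 4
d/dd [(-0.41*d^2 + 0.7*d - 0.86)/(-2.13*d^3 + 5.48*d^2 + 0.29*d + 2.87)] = (-0.8733*d^4 + 2.982*d^3 - 9.4503*d^2 + 7.0722*d + 2.2584)/(4.5369*d^6 - 23.3448*d^5 + 28.795*d^4 - 9.0478*d^3 + 31.5393*d^2 + 1.6646*d + 8.2369)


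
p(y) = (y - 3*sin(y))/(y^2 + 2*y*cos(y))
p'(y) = (1 - 3*cos(y))/(y^2 + 2*y*cos(y)) + (y - 3*sin(y))*(2*y*sin(y) - 2*y - 2*cos(y))/(y^2 + 2*y*cos(y))^2 = (2*y^2*sin(y) - 3*y^2*cos(y) - y^2 + 6*y*sin(y) - 6*y + 3*sin(2*y))/(y^2*(y + 2*cos(y))^2)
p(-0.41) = -1.35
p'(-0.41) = 1.42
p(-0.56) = -1.63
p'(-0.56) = 2.48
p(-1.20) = 2.80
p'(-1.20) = 19.04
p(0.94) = -0.74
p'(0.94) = 0.19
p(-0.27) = -1.18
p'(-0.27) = 0.93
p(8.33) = 0.09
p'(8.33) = 0.04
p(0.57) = -0.82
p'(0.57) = 0.22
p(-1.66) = 0.44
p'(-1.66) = 1.39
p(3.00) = 0.84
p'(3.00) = 0.42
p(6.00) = 0.14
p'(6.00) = -0.09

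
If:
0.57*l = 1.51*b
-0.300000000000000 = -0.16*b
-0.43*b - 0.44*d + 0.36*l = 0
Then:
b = 1.88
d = 2.23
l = 4.97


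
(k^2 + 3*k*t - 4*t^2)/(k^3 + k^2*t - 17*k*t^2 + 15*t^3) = (-k - 4*t)/(-k^2 - 2*k*t + 15*t^2)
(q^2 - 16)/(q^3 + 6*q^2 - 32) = (q - 4)/(q^2 + 2*q - 8)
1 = 1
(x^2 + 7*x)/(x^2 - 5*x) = (x + 7)/(x - 5)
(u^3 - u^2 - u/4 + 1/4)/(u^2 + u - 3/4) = (2*u^2 - u - 1)/(2*u + 3)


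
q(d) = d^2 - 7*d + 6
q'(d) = 2*d - 7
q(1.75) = -3.19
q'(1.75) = -3.50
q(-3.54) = 43.31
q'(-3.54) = -14.08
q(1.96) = -3.88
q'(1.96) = -3.08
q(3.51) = -6.25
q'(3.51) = 0.02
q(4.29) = -5.63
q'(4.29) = 1.58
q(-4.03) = 50.45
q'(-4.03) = -15.06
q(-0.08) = 6.57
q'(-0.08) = -7.16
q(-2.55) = 30.35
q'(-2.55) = -12.10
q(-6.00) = 84.00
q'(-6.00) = -19.00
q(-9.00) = 150.00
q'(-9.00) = -25.00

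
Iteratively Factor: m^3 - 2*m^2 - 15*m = (m)*(m^2 - 2*m - 15) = m*(m - 5)*(m + 3)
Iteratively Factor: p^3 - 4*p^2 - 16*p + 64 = (p + 4)*(p^2 - 8*p + 16) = (p - 4)*(p + 4)*(p - 4)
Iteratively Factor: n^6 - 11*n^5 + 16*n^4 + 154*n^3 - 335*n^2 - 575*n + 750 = (n - 1)*(n^5 - 10*n^4 + 6*n^3 + 160*n^2 - 175*n - 750) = (n - 1)*(n + 2)*(n^4 - 12*n^3 + 30*n^2 + 100*n - 375) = (n - 5)*(n - 1)*(n + 2)*(n^3 - 7*n^2 - 5*n + 75) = (n - 5)^2*(n - 1)*(n + 2)*(n^2 - 2*n - 15) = (n - 5)^3*(n - 1)*(n + 2)*(n + 3)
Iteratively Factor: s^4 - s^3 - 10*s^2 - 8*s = (s + 2)*(s^3 - 3*s^2 - 4*s) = (s + 1)*(s + 2)*(s^2 - 4*s) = s*(s + 1)*(s + 2)*(s - 4)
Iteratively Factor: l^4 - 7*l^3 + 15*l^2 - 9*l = (l - 1)*(l^3 - 6*l^2 + 9*l) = (l - 3)*(l - 1)*(l^2 - 3*l) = (l - 3)^2*(l - 1)*(l)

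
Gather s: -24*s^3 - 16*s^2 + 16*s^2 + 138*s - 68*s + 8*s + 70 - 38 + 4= -24*s^3 + 78*s + 36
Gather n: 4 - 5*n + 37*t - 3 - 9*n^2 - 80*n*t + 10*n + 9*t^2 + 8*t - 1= -9*n^2 + n*(5 - 80*t) + 9*t^2 + 45*t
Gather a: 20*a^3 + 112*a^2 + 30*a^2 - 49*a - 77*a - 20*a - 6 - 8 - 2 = 20*a^3 + 142*a^2 - 146*a - 16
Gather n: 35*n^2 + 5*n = 35*n^2 + 5*n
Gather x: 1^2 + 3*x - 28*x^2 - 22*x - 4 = -28*x^2 - 19*x - 3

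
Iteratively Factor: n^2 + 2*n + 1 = (n + 1)*(n + 1)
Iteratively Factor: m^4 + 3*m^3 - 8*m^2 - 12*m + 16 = (m + 4)*(m^3 - m^2 - 4*m + 4) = (m + 2)*(m + 4)*(m^2 - 3*m + 2) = (m - 1)*(m + 2)*(m + 4)*(m - 2)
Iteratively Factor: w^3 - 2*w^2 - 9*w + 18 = (w + 3)*(w^2 - 5*w + 6) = (w - 2)*(w + 3)*(w - 3)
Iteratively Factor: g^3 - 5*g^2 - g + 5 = (g - 5)*(g^2 - 1) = (g - 5)*(g - 1)*(g + 1)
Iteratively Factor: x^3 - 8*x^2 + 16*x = (x - 4)*(x^2 - 4*x) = x*(x - 4)*(x - 4)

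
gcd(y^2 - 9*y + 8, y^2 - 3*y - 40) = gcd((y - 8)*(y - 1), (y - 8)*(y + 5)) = y - 8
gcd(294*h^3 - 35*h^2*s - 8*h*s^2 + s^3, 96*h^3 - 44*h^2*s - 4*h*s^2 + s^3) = 6*h + s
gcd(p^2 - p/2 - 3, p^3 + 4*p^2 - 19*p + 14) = p - 2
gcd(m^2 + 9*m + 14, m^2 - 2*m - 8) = m + 2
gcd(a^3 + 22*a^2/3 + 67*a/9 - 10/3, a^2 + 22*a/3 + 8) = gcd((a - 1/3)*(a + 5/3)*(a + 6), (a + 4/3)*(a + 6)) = a + 6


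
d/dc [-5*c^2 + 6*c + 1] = 6 - 10*c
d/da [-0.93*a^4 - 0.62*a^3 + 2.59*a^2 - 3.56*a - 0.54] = -3.72*a^3 - 1.86*a^2 + 5.18*a - 3.56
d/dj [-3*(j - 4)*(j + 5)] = -6*j - 3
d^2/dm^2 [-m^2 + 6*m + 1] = -2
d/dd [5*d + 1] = 5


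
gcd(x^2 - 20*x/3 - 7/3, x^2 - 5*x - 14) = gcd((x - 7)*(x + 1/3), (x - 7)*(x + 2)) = x - 7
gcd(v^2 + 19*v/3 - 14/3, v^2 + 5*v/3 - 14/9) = v - 2/3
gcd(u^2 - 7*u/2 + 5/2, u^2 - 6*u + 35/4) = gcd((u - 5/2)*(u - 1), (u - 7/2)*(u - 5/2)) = u - 5/2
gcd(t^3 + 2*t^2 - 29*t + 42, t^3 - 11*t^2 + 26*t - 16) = t - 2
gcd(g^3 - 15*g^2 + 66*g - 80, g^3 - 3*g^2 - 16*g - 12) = 1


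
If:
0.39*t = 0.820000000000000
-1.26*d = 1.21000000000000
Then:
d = -0.96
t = 2.10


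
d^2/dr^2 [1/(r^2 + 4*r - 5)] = 2*(-r^2 - 4*r + 4*(r + 2)^2 + 5)/(r^2 + 4*r - 5)^3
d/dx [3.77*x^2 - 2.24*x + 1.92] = 7.54*x - 2.24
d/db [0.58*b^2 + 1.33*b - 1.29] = 1.16*b + 1.33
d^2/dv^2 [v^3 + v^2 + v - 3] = 6*v + 2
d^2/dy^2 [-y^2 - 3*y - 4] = -2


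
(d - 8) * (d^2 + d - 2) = d^3 - 7*d^2 - 10*d + 16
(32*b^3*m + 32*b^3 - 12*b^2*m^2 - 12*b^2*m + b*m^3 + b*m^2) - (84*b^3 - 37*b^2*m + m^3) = 32*b^3*m - 52*b^3 - 12*b^2*m^2 + 25*b^2*m + b*m^3 + b*m^2 - m^3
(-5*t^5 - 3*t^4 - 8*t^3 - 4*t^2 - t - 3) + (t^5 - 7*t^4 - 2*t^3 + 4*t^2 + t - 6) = -4*t^5 - 10*t^4 - 10*t^3 - 9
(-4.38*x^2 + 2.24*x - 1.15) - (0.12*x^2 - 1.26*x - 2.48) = -4.5*x^2 + 3.5*x + 1.33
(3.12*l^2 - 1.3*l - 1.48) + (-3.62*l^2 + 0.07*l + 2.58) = -0.5*l^2 - 1.23*l + 1.1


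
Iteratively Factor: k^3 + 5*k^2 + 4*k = (k + 1)*(k^2 + 4*k) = (k + 1)*(k + 4)*(k)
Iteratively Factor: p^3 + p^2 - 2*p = (p - 1)*(p^2 + 2*p) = p*(p - 1)*(p + 2)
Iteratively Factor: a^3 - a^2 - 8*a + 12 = (a - 2)*(a^2 + a - 6) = (a - 2)^2*(a + 3)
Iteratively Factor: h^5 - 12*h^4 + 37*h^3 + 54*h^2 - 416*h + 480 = (h - 5)*(h^4 - 7*h^3 + 2*h^2 + 64*h - 96) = (h - 5)*(h - 4)*(h^3 - 3*h^2 - 10*h + 24) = (h - 5)*(h - 4)^2*(h^2 + h - 6) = (h - 5)*(h - 4)^2*(h + 3)*(h - 2)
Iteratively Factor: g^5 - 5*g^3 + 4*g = (g)*(g^4 - 5*g^2 + 4) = g*(g - 2)*(g^3 + 2*g^2 - g - 2) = g*(g - 2)*(g + 2)*(g^2 - 1) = g*(g - 2)*(g + 1)*(g + 2)*(g - 1)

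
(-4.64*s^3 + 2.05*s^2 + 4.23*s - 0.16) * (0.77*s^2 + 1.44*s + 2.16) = -3.5728*s^5 - 5.1031*s^4 - 3.8133*s^3 + 10.396*s^2 + 8.9064*s - 0.3456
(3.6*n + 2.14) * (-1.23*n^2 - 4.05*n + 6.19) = -4.428*n^3 - 17.2122*n^2 + 13.617*n + 13.2466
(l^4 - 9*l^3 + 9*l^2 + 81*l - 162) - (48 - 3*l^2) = l^4 - 9*l^3 + 12*l^2 + 81*l - 210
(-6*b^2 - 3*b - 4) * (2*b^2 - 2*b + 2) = -12*b^4 + 6*b^3 - 14*b^2 + 2*b - 8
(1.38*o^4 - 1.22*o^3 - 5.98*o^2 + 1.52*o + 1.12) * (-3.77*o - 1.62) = -5.2026*o^5 + 2.3638*o^4 + 24.521*o^3 + 3.9572*o^2 - 6.6848*o - 1.8144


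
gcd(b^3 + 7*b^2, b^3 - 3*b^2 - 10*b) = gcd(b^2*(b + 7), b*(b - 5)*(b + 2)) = b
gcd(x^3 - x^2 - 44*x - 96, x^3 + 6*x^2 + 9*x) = x + 3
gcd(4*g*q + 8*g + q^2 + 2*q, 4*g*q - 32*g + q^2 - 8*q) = 4*g + q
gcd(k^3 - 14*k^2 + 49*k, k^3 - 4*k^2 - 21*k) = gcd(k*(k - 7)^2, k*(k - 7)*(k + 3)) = k^2 - 7*k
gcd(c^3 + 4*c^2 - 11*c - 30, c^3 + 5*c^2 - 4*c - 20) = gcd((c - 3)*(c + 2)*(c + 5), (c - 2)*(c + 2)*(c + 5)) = c^2 + 7*c + 10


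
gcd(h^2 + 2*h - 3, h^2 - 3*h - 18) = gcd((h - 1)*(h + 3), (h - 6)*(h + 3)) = h + 3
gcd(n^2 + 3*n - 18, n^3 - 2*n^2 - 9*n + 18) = n - 3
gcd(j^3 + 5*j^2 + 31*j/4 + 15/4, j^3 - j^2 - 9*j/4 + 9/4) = j + 3/2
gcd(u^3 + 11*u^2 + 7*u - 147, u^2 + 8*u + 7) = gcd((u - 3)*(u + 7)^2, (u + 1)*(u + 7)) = u + 7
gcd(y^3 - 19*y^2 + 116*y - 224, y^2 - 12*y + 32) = y^2 - 12*y + 32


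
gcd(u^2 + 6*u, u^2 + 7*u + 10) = 1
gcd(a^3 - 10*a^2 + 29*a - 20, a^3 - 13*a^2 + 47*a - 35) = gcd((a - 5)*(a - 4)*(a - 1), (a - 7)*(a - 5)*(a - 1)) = a^2 - 6*a + 5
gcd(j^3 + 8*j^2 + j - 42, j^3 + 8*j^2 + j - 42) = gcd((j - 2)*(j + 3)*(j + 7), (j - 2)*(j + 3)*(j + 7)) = j^3 + 8*j^2 + j - 42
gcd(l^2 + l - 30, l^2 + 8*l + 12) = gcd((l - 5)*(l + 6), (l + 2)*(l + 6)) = l + 6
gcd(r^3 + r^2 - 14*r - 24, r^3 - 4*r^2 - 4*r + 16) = r^2 - 2*r - 8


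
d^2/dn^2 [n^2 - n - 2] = 2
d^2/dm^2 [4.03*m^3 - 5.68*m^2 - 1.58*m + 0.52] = 24.18*m - 11.36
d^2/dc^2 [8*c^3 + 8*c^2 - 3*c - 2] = 48*c + 16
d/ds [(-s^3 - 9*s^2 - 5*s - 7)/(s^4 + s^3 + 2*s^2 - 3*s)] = (s^6 + 18*s^5 + 22*s^4 + 44*s^3 + 58*s^2 + 28*s - 21)/(s^2*(s^6 + 2*s^5 + 5*s^4 - 2*s^3 - 2*s^2 - 12*s + 9))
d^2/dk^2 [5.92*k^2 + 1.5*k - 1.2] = 11.8400000000000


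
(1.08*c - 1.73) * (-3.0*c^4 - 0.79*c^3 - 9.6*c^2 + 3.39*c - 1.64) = -3.24*c^5 + 4.3368*c^4 - 9.0013*c^3 + 20.2692*c^2 - 7.6359*c + 2.8372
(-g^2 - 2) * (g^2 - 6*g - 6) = -g^4 + 6*g^3 + 4*g^2 + 12*g + 12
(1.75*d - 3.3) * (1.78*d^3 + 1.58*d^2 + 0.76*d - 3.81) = 3.115*d^4 - 3.109*d^3 - 3.884*d^2 - 9.1755*d + 12.573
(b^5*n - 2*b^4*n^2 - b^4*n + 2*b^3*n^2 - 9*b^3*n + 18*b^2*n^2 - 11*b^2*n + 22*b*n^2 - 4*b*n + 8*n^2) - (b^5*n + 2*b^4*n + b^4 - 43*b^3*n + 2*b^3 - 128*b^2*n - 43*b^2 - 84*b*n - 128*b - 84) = -2*b^4*n^2 - 3*b^4*n - b^4 + 2*b^3*n^2 + 34*b^3*n - 2*b^3 + 18*b^2*n^2 + 117*b^2*n + 43*b^2 + 22*b*n^2 + 80*b*n + 128*b + 8*n^2 + 84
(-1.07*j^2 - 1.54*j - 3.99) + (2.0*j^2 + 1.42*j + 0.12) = 0.93*j^2 - 0.12*j - 3.87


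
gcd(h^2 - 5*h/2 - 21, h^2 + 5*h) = 1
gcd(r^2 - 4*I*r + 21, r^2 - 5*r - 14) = 1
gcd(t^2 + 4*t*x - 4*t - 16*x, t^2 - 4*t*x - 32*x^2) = t + 4*x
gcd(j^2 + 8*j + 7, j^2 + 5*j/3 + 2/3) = j + 1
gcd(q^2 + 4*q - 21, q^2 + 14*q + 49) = q + 7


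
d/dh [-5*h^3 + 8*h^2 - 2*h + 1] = -15*h^2 + 16*h - 2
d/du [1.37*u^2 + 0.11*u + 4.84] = 2.74*u + 0.11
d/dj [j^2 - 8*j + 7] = 2*j - 8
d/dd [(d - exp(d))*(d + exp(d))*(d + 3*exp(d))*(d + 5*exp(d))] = 8*d^3*exp(d) + 4*d^3 + 28*d^2*exp(2*d) + 24*d^2*exp(d) - 24*d*exp(3*d) + 28*d*exp(2*d) - 60*exp(4*d) - 8*exp(3*d)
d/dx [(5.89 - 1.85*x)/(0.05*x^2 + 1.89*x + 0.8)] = (0.0925*x^2 - 0.589*x - 12.6121)/(0.0025*x^4 + 0.189*x^3 + 3.6521*x^2 + 3.024*x + 0.64)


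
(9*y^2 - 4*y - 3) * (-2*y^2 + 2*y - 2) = -18*y^4 + 26*y^3 - 20*y^2 + 2*y + 6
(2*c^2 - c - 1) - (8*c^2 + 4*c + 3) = -6*c^2 - 5*c - 4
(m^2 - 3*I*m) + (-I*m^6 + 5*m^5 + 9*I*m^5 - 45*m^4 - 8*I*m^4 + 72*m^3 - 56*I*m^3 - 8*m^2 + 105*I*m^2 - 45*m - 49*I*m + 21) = -I*m^6 + 5*m^5 + 9*I*m^5 - 45*m^4 - 8*I*m^4 + 72*m^3 - 56*I*m^3 - 7*m^2 + 105*I*m^2 - 45*m - 52*I*m + 21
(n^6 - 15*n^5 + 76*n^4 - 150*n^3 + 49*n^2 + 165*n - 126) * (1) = n^6 - 15*n^5 + 76*n^4 - 150*n^3 + 49*n^2 + 165*n - 126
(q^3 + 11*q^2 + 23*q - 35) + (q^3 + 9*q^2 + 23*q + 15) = 2*q^3 + 20*q^2 + 46*q - 20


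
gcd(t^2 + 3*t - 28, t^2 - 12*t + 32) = t - 4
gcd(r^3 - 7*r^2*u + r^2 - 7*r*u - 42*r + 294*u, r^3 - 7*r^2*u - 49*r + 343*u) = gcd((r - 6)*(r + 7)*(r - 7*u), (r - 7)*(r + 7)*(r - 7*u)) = r^2 - 7*r*u + 7*r - 49*u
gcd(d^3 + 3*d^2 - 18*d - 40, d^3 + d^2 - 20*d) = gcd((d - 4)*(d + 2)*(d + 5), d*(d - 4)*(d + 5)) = d^2 + d - 20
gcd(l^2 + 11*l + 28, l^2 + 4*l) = l + 4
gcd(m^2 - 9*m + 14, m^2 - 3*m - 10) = 1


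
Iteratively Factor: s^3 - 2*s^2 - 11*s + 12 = (s - 1)*(s^2 - s - 12) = (s - 1)*(s + 3)*(s - 4)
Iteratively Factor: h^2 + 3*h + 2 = (h + 2)*(h + 1)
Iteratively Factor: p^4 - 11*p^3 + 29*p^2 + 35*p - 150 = (p + 2)*(p^3 - 13*p^2 + 55*p - 75) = (p - 5)*(p + 2)*(p^2 - 8*p + 15) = (p - 5)^2*(p + 2)*(p - 3)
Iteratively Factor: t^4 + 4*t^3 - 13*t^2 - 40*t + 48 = (t + 4)*(t^3 - 13*t + 12) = (t - 3)*(t + 4)*(t^2 + 3*t - 4) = (t - 3)*(t - 1)*(t + 4)*(t + 4)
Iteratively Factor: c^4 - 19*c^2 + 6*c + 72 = (c + 2)*(c^3 - 2*c^2 - 15*c + 36) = (c - 3)*(c + 2)*(c^2 + c - 12) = (c - 3)*(c + 2)*(c + 4)*(c - 3)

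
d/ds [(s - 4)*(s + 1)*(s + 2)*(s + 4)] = 4*s^3 + 9*s^2 - 28*s - 48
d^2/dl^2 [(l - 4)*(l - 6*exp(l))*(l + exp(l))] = -5*l^2*exp(l) - 24*l*exp(2*l) + 6*l + 72*exp(2*l) + 30*exp(l) - 8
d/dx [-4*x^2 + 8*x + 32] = 8 - 8*x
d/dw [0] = 0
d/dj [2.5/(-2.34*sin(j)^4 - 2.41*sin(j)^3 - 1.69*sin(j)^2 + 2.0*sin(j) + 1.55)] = (23.4*sin(j)^3 + 18.075*sin(j)^2 + 8.45*sin(j) - 5.0)*cos(j)/(2.34*sin(j)^4 + 2.41*sin(j)^3 + 1.69*sin(j)^2 - 2.0*sin(j) - 1.55)^2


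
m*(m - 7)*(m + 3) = m^3 - 4*m^2 - 21*m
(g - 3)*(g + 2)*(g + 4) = g^3 + 3*g^2 - 10*g - 24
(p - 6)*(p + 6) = p^2 - 36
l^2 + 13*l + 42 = (l + 6)*(l + 7)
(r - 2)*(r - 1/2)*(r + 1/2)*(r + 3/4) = r^4 - 5*r^3/4 - 7*r^2/4 + 5*r/16 + 3/8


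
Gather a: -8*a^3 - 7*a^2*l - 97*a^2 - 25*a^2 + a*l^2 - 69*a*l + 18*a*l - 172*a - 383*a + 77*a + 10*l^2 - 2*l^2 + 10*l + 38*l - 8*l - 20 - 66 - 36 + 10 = -8*a^3 + a^2*(-7*l - 122) + a*(l^2 - 51*l - 478) + 8*l^2 + 40*l - 112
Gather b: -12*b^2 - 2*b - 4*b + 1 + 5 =-12*b^2 - 6*b + 6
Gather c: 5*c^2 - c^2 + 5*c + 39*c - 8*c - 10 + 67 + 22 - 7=4*c^2 + 36*c + 72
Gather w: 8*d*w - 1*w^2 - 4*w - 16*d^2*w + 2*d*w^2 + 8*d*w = w^2*(2*d - 1) + w*(-16*d^2 + 16*d - 4)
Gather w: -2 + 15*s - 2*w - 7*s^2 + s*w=-7*s^2 + 15*s + w*(s - 2) - 2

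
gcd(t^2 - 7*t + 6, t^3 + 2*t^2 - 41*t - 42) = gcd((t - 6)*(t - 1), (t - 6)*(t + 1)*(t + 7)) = t - 6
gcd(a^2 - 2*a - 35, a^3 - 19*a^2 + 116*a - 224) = a - 7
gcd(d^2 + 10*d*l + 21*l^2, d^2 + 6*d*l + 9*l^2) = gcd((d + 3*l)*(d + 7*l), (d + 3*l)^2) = d + 3*l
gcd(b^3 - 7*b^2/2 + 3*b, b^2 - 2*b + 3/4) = b - 3/2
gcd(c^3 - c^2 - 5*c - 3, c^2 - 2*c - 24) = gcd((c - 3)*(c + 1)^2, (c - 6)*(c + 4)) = 1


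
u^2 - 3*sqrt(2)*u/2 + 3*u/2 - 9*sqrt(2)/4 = (u + 3/2)*(u - 3*sqrt(2)/2)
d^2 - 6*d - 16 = (d - 8)*(d + 2)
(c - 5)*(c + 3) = c^2 - 2*c - 15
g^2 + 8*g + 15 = (g + 3)*(g + 5)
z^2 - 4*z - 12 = (z - 6)*(z + 2)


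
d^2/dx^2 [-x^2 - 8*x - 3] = -2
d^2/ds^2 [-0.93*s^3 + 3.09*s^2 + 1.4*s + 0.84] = 6.18 - 5.58*s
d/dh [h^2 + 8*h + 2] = 2*h + 8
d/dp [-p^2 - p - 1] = -2*p - 1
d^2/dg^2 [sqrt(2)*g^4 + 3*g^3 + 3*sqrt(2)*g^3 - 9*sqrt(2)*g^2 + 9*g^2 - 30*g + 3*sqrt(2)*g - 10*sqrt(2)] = 12*sqrt(2)*g^2 + 18*g + 18*sqrt(2)*g - 18*sqrt(2) + 18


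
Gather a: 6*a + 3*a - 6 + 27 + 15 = 9*a + 36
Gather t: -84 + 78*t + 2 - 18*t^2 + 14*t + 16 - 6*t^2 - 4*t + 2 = -24*t^2 + 88*t - 64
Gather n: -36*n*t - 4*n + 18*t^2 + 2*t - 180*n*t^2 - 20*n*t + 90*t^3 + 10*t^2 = n*(-180*t^2 - 56*t - 4) + 90*t^3 + 28*t^2 + 2*t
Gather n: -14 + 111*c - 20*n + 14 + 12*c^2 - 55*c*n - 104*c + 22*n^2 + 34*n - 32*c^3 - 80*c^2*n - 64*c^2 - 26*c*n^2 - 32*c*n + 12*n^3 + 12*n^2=-32*c^3 - 52*c^2 + 7*c + 12*n^3 + n^2*(34 - 26*c) + n*(-80*c^2 - 87*c + 14)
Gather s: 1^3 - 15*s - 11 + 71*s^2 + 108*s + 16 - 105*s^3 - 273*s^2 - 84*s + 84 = -105*s^3 - 202*s^2 + 9*s + 90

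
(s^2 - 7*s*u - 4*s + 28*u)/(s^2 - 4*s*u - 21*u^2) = (s - 4)/(s + 3*u)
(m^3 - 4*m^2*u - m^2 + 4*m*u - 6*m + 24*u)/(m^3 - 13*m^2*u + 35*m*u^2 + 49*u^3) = (m^3 - 4*m^2*u - m^2 + 4*m*u - 6*m + 24*u)/(m^3 - 13*m^2*u + 35*m*u^2 + 49*u^3)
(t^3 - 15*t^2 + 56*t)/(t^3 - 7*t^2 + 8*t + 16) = t*(t^2 - 15*t + 56)/(t^3 - 7*t^2 + 8*t + 16)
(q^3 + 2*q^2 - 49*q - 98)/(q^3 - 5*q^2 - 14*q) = (q + 7)/q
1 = 1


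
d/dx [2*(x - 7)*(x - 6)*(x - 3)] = 6*x^2 - 64*x + 162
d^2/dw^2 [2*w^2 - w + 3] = 4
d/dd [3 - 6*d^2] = -12*d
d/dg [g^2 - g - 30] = 2*g - 1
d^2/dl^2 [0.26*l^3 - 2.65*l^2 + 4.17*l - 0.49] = 1.56*l - 5.3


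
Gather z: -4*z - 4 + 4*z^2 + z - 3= 4*z^2 - 3*z - 7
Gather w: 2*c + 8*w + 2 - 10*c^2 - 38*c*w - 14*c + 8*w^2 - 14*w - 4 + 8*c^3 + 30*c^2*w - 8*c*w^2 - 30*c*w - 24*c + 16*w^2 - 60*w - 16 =8*c^3 - 10*c^2 - 36*c + w^2*(24 - 8*c) + w*(30*c^2 - 68*c - 66) - 18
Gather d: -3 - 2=-5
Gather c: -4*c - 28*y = -4*c - 28*y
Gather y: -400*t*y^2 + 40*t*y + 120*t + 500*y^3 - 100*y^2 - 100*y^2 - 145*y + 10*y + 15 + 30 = 120*t + 500*y^3 + y^2*(-400*t - 200) + y*(40*t - 135) + 45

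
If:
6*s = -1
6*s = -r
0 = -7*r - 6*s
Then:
No Solution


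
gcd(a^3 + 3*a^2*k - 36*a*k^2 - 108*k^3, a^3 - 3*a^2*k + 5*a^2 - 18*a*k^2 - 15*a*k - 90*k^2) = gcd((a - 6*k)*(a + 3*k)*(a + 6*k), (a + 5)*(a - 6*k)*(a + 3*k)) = a^2 - 3*a*k - 18*k^2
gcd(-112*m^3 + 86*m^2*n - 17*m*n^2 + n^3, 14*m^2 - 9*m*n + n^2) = 14*m^2 - 9*m*n + n^2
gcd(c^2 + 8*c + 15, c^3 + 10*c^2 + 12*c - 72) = 1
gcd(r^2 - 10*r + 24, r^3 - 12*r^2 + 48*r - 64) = r - 4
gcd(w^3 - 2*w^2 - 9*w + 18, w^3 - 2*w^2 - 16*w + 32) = w - 2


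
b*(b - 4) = b^2 - 4*b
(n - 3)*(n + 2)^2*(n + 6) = n^4 + 7*n^3 - 2*n^2 - 60*n - 72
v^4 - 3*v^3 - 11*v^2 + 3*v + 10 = (v - 5)*(v - 1)*(v + 1)*(v + 2)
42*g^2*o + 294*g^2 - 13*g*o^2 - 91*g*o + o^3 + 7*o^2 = (-7*g + o)*(-6*g + o)*(o + 7)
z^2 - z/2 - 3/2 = (z - 3/2)*(z + 1)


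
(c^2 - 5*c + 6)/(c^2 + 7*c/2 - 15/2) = 2*(c^2 - 5*c + 6)/(2*c^2 + 7*c - 15)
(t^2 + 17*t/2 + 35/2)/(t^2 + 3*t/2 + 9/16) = 8*(2*t^2 + 17*t + 35)/(16*t^2 + 24*t + 9)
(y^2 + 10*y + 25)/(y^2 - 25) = (y + 5)/(y - 5)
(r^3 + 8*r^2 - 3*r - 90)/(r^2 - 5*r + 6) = (r^2 + 11*r + 30)/(r - 2)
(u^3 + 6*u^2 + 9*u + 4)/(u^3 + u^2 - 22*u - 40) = (u^2 + 2*u + 1)/(u^2 - 3*u - 10)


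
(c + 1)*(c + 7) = c^2 + 8*c + 7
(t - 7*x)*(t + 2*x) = t^2 - 5*t*x - 14*x^2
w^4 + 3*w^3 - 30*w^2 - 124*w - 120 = (w - 6)*(w + 2)^2*(w + 5)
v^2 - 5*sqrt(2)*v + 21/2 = (v - 7*sqrt(2)/2)*(v - 3*sqrt(2)/2)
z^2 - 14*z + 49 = (z - 7)^2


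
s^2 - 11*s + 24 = (s - 8)*(s - 3)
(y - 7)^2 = y^2 - 14*y + 49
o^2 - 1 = (o - 1)*(o + 1)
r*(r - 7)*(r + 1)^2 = r^4 - 5*r^3 - 13*r^2 - 7*r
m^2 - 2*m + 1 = (m - 1)^2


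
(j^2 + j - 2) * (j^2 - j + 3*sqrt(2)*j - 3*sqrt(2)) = j^4 + 3*sqrt(2)*j^3 - 3*j^2 - 9*sqrt(2)*j + 2*j + 6*sqrt(2)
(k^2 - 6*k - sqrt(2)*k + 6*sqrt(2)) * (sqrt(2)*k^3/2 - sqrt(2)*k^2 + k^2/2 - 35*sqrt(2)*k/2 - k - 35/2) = sqrt(2)*k^5/2 - 4*sqrt(2)*k^4 - k^4/2 - 12*sqrt(2)*k^3 + 4*k^3 + 23*k^2/2 + 109*sqrt(2)*k^2 - 105*k + 23*sqrt(2)*k/2 - 105*sqrt(2)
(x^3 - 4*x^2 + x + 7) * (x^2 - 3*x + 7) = x^5 - 7*x^4 + 20*x^3 - 24*x^2 - 14*x + 49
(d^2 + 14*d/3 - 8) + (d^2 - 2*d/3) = 2*d^2 + 4*d - 8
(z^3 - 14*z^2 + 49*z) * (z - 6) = z^4 - 20*z^3 + 133*z^2 - 294*z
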